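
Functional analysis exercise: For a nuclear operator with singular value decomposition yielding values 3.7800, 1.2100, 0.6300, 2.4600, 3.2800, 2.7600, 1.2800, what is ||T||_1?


The nuclear norm is the sum of all singular values.
||T||_1 = 3.7800 + 1.2100 + 0.6300 + 2.4600 + 3.2800 + 2.7600 + 1.2800
= 15.4000

15.4000


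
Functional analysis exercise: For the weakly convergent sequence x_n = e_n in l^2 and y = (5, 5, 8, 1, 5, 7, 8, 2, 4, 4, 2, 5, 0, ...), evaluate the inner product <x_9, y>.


x_9 = e_9 is the standard basis vector with 1 in position 9.
<x_9, y> = y_9 = 4
As n -> infinity, <x_n, y> -> 0, confirming weak convergence of (x_n) to 0.

4


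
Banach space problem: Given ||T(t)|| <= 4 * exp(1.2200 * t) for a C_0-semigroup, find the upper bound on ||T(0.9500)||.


||T(0.9500)|| <= 4 * exp(1.2200 * 0.9500)
= 4 * exp(1.1590)
= 4 * 3.1867
= 12.7470

12.7470


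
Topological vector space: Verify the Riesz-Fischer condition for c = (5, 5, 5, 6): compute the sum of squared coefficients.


sum |c_n|^2 = 5^2 + 5^2 + 5^2 + 6^2
= 25 + 25 + 25 + 36
= 111

111


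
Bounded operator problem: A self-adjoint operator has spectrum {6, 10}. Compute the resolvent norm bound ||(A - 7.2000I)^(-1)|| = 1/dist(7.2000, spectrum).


dist(7.2000, {6, 10}) = min(|7.2000 - 6|, |7.2000 - 10|)
= min(1.2000, 2.8000) = 1.2000
Resolvent bound = 1/1.2000 = 0.8333

0.8333


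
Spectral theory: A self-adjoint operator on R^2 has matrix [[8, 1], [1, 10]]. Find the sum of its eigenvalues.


For a self-adjoint (symmetric) matrix, the eigenvalues are real.
The sum of eigenvalues equals the trace of the matrix.
trace = 8 + 10 = 18

18


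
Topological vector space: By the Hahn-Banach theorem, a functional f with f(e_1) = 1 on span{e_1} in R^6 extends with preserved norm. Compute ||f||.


The norm of f is given by ||f|| = sup_{||x||=1} |f(x)|.
On span{e_1}, ||e_1|| = 1, so ||f|| = |f(e_1)| / ||e_1||
= |1| / 1 = 1.0000

1.0000


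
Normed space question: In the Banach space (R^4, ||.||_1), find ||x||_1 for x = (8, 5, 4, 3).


The l^1 norm equals the sum of absolute values of all components.
||x||_1 = 8 + 5 + 4 + 3
= 20

20.0000


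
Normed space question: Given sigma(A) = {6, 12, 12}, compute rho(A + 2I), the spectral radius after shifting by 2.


Spectrum of A + 2I = {8, 14, 14}
Spectral radius = max |lambda| over the shifted spectrum
= max(8, 14, 14) = 14

14


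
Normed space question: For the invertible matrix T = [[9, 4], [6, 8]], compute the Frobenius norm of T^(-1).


det(T) = 9*8 - 4*6 = 48
T^(-1) = (1/48) * [[8, -4], [-6, 9]] = [[0.1667, -0.0833], [-0.1250, 0.1875]]
||T^(-1)||_F^2 = 0.1667^2 + (-0.0833)^2 + (-0.1250)^2 + 0.1875^2 = 0.0855
||T^(-1)||_F = sqrt(0.0855) = 0.2924

0.2924


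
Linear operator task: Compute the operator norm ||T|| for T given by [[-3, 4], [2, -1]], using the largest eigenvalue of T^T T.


A^T A = [[13, -14], [-14, 17]]
trace(A^T A) = 30, det(A^T A) = 25
discriminant = 30^2 - 4*25 = 800
Largest eigenvalue of A^T A = (trace + sqrt(disc))/2 = 29.1421
||T|| = sqrt(29.1421) = 5.3983

5.3983


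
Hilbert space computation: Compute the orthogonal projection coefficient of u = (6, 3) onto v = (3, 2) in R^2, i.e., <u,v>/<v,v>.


Computing <u,v> = 6*3 + 3*2 = 24
Computing <v,v> = 3^2 + 2^2 = 13
Projection coefficient = 24/13 = 1.8462

1.8462


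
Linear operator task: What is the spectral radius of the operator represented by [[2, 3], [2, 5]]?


For a 2x2 matrix, eigenvalues satisfy lambda^2 - (trace)*lambda + det = 0
trace = 2 + 5 = 7
det = 2*5 - 3*2 = 4
discriminant = 7^2 - 4*(4) = 33
spectral radius = max |eigenvalue| = 6.3723

6.3723


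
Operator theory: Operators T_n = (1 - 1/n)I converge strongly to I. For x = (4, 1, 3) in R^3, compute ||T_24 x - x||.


T_24 x - x = (1 - 1/24)x - x = -x/24
||x|| = sqrt(26) = 5.0990
||T_24 x - x|| = ||x||/24 = 5.0990/24 = 0.2125

0.2125


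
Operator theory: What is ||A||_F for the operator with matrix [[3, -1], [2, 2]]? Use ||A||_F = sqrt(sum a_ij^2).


||A||_F^2 = sum a_ij^2
= 3^2 + (-1)^2 + 2^2 + 2^2
= 9 + 1 + 4 + 4 = 18
||A||_F = sqrt(18) = 4.2426

4.2426


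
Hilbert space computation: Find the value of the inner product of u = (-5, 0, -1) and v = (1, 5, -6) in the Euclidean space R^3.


Computing the standard inner product <u, v> = sum u_i * v_i
= -5*1 + 0*5 + -1*-6
= -5 + 0 + 6
= 1

1


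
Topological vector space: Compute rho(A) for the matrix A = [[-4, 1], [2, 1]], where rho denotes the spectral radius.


For a 2x2 matrix, eigenvalues satisfy lambda^2 - (trace)*lambda + det = 0
trace = -4 + 1 = -3
det = -4*1 - 1*2 = -6
discriminant = (-3)^2 - 4*(-6) = 33
spectral radius = max |eigenvalue| = 4.3723

4.3723


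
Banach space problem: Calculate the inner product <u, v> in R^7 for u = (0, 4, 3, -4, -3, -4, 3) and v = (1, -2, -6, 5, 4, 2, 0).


Computing the standard inner product <u, v> = sum u_i * v_i
= 0*1 + 4*-2 + 3*-6 + -4*5 + -3*4 + -4*2 + 3*0
= 0 + -8 + -18 + -20 + -12 + -8 + 0
= -66

-66


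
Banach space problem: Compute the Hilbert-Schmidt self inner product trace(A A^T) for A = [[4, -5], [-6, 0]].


trace(A * A^T) = sum of squares of all entries
= 4^2 + (-5)^2 + (-6)^2 + 0^2
= 16 + 25 + 36 + 0
= 77

77


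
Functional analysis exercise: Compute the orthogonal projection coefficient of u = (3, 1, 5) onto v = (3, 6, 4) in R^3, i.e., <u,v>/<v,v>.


Computing <u,v> = 3*3 + 1*6 + 5*4 = 35
Computing <v,v> = 3^2 + 6^2 + 4^2 = 61
Projection coefficient = 35/61 = 0.5738

0.5738


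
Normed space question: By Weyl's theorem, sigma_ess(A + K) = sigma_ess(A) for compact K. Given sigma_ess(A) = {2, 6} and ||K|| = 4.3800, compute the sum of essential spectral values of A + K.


By Weyl's theorem, the essential spectrum is invariant under compact perturbations.
sigma_ess(A + K) = sigma_ess(A) = {2, 6}
Sum = 2 + 6 = 8

8


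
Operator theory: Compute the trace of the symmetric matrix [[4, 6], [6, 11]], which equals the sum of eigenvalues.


For a self-adjoint (symmetric) matrix, the eigenvalues are real.
The sum of eigenvalues equals the trace of the matrix.
trace = 4 + 11 = 15

15


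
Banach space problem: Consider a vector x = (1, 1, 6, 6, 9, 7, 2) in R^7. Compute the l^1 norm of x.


The l^1 norm equals the sum of absolute values of all components.
||x||_1 = 1 + 1 + 6 + 6 + 9 + 7 + 2
= 32

32.0000


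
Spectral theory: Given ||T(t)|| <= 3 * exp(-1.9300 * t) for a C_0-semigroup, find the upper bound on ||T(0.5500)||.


||T(0.5500)|| <= 3 * exp(-1.9300 * 0.5500)
= 3 * exp(-1.0615)
= 3 * 0.3459
= 1.0378

1.0378


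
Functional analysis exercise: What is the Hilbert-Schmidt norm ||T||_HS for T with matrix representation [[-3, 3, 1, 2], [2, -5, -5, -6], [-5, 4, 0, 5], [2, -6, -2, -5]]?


The Hilbert-Schmidt norm is sqrt(sum of squares of all entries).
Sum of squares = (-3)^2 + 3^2 + 1^2 + 2^2 + 2^2 + (-5)^2 + (-5)^2 + (-6)^2 + (-5)^2 + 4^2 + 0^2 + 5^2 + 2^2 + (-6)^2 + (-2)^2 + (-5)^2
= 9 + 9 + 1 + 4 + 4 + 25 + 25 + 36 + 25 + 16 + 0 + 25 + 4 + 36 + 4 + 25 = 248
||T||_HS = sqrt(248) = 15.7480

15.7480


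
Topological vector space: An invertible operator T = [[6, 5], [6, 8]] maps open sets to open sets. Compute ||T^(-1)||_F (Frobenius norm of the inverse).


det(T) = 6*8 - 5*6 = 18
T^(-1) = (1/18) * [[8, -5], [-6, 6]] = [[0.4444, -0.2778], [-0.3333, 0.3333]]
||T^(-1)||_F^2 = 0.4444^2 + (-0.2778)^2 + (-0.3333)^2 + 0.3333^2 = 0.4969
||T^(-1)||_F = sqrt(0.4969) = 0.7049

0.7049


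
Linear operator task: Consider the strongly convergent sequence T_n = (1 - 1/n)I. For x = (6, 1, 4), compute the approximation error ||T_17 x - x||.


T_17 x - x = (1 - 1/17)x - x = -x/17
||x|| = sqrt(53) = 7.2801
||T_17 x - x|| = ||x||/17 = 7.2801/17 = 0.4282

0.4282


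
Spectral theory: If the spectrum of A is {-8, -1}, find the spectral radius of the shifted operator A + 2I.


Spectrum of A + 2I = {-6, 1}
Spectral radius = max |lambda| over the shifted spectrum
= max(6, 1) = 6

6


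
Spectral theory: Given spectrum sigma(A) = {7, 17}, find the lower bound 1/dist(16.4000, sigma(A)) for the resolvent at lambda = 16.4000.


dist(16.4000, {7, 17}) = min(|16.4000 - 7|, |16.4000 - 17|)
= min(9.4000, 0.6000) = 0.6000
Resolvent bound = 1/0.6000 = 1.6667

1.6667


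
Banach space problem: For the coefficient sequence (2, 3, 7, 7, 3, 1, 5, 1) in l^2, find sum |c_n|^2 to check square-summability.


sum |c_n|^2 = 2^2 + 3^2 + 7^2 + 7^2 + 3^2 + 1^2 + 5^2 + 1^2
= 4 + 9 + 49 + 49 + 9 + 1 + 25 + 1
= 147

147


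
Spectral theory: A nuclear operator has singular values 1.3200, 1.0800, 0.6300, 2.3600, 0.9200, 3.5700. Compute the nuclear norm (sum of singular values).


The nuclear norm is the sum of all singular values.
||T||_1 = 1.3200 + 1.0800 + 0.6300 + 2.3600 + 0.9200 + 3.5700
= 9.8800

9.8800


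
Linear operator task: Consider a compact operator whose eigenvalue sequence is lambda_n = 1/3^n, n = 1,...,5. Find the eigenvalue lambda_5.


The eigenvalue formula gives lambda_5 = 1/3^5
= 1/243
= 0.0041

0.0041


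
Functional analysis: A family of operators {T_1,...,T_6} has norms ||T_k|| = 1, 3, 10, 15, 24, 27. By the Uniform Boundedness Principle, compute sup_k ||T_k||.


By the Uniform Boundedness Principle, the supremum of norms is finite.
sup_k ||T_k|| = max(1, 3, 10, 15, 24, 27) = 27

27


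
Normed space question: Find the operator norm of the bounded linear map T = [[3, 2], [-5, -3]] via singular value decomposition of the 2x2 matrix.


A^T A = [[34, 21], [21, 13]]
trace(A^T A) = 47, det(A^T A) = 1
discriminant = 47^2 - 4*1 = 2205
Largest eigenvalue of A^T A = (trace + sqrt(disc))/2 = 46.9787
||T|| = sqrt(46.9787) = 6.8541

6.8541


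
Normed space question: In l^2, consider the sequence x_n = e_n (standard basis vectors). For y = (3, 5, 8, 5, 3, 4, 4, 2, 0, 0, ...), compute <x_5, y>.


x_5 = e_5 is the standard basis vector with 1 in position 5.
<x_5, y> = y_5 = 3
As n -> infinity, <x_n, y> -> 0, confirming weak convergence of (x_n) to 0.

3


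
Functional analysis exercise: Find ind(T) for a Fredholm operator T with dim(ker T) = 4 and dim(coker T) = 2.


The Fredholm index is defined as ind(T) = dim(ker T) - dim(coker T)
= 4 - 2
= 2

2


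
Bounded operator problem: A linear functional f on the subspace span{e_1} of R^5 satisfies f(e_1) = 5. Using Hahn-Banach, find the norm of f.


The norm of f is given by ||f|| = sup_{||x||=1} |f(x)|.
On span{e_1}, ||e_1|| = 1, so ||f|| = |f(e_1)| / ||e_1||
= |5| / 1 = 5.0000

5.0000


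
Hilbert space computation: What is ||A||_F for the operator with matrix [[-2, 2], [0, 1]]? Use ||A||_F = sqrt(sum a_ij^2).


||A||_F^2 = sum a_ij^2
= (-2)^2 + 2^2 + 0^2 + 1^2
= 4 + 4 + 0 + 1 = 9
||A||_F = sqrt(9) = 3.0000

3.0000


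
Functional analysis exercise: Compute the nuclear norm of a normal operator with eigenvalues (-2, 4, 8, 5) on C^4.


For a normal operator, singular values equal |eigenvalues|.
Trace norm = sum |lambda_i| = 2 + 4 + 8 + 5
= 19

19


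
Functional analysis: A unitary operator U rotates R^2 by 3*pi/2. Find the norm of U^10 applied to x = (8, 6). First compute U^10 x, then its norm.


U is a rotation by theta = 3*pi/2
U^10 = rotation by 10*theta = 30*pi/2 = 2*pi/2 (mod 2*pi)
cos(2*pi/2) = -1.0000, sin(2*pi/2) = 0.0000
U^10 x = (-1.0000 * 8 - 0.0000 * 6, 0.0000 * 8 + -1.0000 * 6)
= (-8.0000, -6.0000)
||U^10 x|| = sqrt((-8.0000)^2 + (-6.0000)^2) = sqrt(100.0000) = 10.0000

10.0000


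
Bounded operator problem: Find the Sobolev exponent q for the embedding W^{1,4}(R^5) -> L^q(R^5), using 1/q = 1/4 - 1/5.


Using the Sobolev embedding formula: 1/q = 1/p - k/n
1/q = 1/4 - 1/5 = 1/20
q = 1/(1/20) = 20

20.0000


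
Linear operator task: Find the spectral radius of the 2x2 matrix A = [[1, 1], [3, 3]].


For a 2x2 matrix, eigenvalues satisfy lambda^2 - (trace)*lambda + det = 0
trace = 1 + 3 = 4
det = 1*3 - 1*3 = 0
discriminant = 4^2 - 4*(0) = 16
spectral radius = max |eigenvalue| = 4.0000

4.0000


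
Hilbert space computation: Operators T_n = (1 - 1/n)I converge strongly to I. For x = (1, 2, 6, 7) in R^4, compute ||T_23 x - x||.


T_23 x - x = (1 - 1/23)x - x = -x/23
||x|| = sqrt(90) = 9.4868
||T_23 x - x|| = ||x||/23 = 9.4868/23 = 0.4125

0.4125


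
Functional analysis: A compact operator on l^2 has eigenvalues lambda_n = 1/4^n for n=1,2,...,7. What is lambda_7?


The eigenvalue formula gives lambda_7 = 1/4^7
= 1/16384
= 6.1035e-05

6.1035e-05


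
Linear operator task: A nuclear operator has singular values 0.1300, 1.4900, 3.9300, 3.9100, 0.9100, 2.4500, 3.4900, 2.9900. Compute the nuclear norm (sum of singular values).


The nuclear norm is the sum of all singular values.
||T||_1 = 0.1300 + 1.4900 + 3.9300 + 3.9100 + 0.9100 + 2.4500 + 3.4900 + 2.9900
= 19.3000

19.3000


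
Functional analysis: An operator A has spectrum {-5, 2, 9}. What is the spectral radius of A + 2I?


Spectrum of A + 2I = {-3, 4, 11}
Spectral radius = max |lambda| over the shifted spectrum
= max(3, 4, 11) = 11

11


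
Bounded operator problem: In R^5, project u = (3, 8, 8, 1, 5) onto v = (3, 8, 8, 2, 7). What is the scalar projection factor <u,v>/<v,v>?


Computing <u,v> = 3*3 + 8*8 + 8*8 + 1*2 + 5*7 = 174
Computing <v,v> = 3^2 + 8^2 + 8^2 + 2^2 + 7^2 = 190
Projection coefficient = 174/190 = 0.9158

0.9158


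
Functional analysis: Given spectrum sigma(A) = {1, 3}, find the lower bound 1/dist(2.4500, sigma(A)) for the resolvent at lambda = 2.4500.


dist(2.4500, {1, 3}) = min(|2.4500 - 1|, |2.4500 - 3|)
= min(1.4500, 0.5500) = 0.5500
Resolvent bound = 1/0.5500 = 1.8182

1.8182


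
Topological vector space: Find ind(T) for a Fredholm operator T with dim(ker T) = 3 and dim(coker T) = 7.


The Fredholm index is defined as ind(T) = dim(ker T) - dim(coker T)
= 3 - 7
= -4

-4


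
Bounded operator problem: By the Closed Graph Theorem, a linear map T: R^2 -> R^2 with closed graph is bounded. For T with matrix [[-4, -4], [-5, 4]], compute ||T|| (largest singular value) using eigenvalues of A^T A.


A^T A = [[41, -4], [-4, 32]]
trace(A^T A) = 73, det(A^T A) = 1296
discriminant = 73^2 - 4*1296 = 145
Largest eigenvalue of A^T A = (trace + sqrt(disc))/2 = 42.5208
||T|| = sqrt(42.5208) = 6.5208

6.5208


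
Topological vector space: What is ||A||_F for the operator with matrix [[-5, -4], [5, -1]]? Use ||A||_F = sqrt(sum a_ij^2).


||A||_F^2 = sum a_ij^2
= (-5)^2 + (-4)^2 + 5^2 + (-1)^2
= 25 + 16 + 25 + 1 = 67
||A||_F = sqrt(67) = 8.1854

8.1854


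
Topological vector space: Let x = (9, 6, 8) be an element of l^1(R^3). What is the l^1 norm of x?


The l^1 norm equals the sum of absolute values of all components.
||x||_1 = 9 + 6 + 8
= 23

23.0000


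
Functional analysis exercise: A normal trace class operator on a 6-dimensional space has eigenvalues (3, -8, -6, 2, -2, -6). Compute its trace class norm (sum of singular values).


For a normal operator, singular values equal |eigenvalues|.
Trace norm = sum |lambda_i| = 3 + 8 + 6 + 2 + 2 + 6
= 27

27


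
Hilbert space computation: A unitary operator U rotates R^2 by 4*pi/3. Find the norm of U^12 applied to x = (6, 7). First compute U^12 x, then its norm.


U is a rotation by theta = 4*pi/3
U^12 = rotation by 12*theta = 48*pi/3 = 0*pi/3 (mod 2*pi)
cos(0*pi/3) = 1.0000, sin(0*pi/3) = 0.0000
U^12 x = (1.0000 * 6 - 0.0000 * 7, 0.0000 * 6 + 1.0000 * 7)
= (6.0000, 7.0000)
||U^12 x|| = sqrt(6.0000^2 + 7.0000^2) = sqrt(85.0000) = 9.2195

9.2195


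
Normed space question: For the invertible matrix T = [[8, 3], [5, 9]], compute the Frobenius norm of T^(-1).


det(T) = 8*9 - 3*5 = 57
T^(-1) = (1/57) * [[9, -3], [-5, 8]] = [[0.1579, -0.0526], [-0.0877, 0.1404]]
||T^(-1)||_F^2 = 0.1579^2 + (-0.0526)^2 + (-0.0877)^2 + 0.1404^2 = 0.0551
||T^(-1)||_F = sqrt(0.0551) = 0.2347

0.2347


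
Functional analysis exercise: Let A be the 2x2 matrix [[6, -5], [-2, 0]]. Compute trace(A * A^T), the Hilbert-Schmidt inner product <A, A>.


trace(A * A^T) = sum of squares of all entries
= 6^2 + (-5)^2 + (-2)^2 + 0^2
= 36 + 25 + 4 + 0
= 65

65


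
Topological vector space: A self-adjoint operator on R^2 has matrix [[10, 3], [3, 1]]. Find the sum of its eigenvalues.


For a self-adjoint (symmetric) matrix, the eigenvalues are real.
The sum of eigenvalues equals the trace of the matrix.
trace = 10 + 1 = 11

11


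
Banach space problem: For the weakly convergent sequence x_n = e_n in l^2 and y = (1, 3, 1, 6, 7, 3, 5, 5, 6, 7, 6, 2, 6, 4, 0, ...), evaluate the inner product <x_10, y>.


x_10 = e_10 is the standard basis vector with 1 in position 10.
<x_10, y> = y_10 = 7
As n -> infinity, <x_n, y> -> 0, confirming weak convergence of (x_n) to 0.

7


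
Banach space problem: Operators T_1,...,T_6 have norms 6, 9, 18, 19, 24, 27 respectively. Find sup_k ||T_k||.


By the Uniform Boundedness Principle, the supremum of norms is finite.
sup_k ||T_k|| = max(6, 9, 18, 19, 24, 27) = 27

27


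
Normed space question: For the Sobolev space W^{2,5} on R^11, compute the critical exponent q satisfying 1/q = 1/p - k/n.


Using the Sobolev embedding formula: 1/q = 1/p - k/n
1/q = 1/5 - 2/11 = 1/55
q = 1/(1/55) = 55

55.0000


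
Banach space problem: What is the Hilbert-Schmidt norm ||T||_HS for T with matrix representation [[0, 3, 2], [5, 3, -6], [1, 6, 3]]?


The Hilbert-Schmidt norm is sqrt(sum of squares of all entries).
Sum of squares = 0^2 + 3^2 + 2^2 + 5^2 + 3^2 + (-6)^2 + 1^2 + 6^2 + 3^2
= 0 + 9 + 4 + 25 + 9 + 36 + 1 + 36 + 9 = 129
||T||_HS = sqrt(129) = 11.3578

11.3578


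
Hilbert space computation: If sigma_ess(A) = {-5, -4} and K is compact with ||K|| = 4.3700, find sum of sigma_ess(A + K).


By Weyl's theorem, the essential spectrum is invariant under compact perturbations.
sigma_ess(A + K) = sigma_ess(A) = {-5, -4}
Sum = -5 + -4 = -9

-9


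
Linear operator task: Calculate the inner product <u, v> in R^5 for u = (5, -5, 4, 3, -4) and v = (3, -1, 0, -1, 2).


Computing the standard inner product <u, v> = sum u_i * v_i
= 5*3 + -5*-1 + 4*0 + 3*-1 + -4*2
= 15 + 5 + 0 + -3 + -8
= 9

9


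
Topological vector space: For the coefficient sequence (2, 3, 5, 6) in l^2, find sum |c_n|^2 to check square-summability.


sum |c_n|^2 = 2^2 + 3^2 + 5^2 + 6^2
= 4 + 9 + 25 + 36
= 74

74


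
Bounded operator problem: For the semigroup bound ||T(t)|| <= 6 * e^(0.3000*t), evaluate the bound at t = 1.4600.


||T(1.4600)|| <= 6 * exp(0.3000 * 1.4600)
= 6 * exp(0.4380)
= 6 * 1.5496
= 9.2976

9.2976


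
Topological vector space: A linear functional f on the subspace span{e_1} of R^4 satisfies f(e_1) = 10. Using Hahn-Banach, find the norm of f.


The norm of f is given by ||f|| = sup_{||x||=1} |f(x)|.
On span{e_1}, ||e_1|| = 1, so ||f|| = |f(e_1)| / ||e_1||
= |10| / 1 = 10.0000

10.0000


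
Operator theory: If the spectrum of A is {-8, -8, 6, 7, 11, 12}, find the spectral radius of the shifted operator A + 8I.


Spectrum of A + 8I = {0, 0, 14, 15, 19, 20}
Spectral radius = max |lambda| over the shifted spectrum
= max(0, 0, 14, 15, 19, 20) = 20

20


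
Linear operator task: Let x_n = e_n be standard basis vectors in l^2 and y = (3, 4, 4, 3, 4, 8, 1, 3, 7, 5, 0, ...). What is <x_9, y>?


x_9 = e_9 is the standard basis vector with 1 in position 9.
<x_9, y> = y_9 = 7
As n -> infinity, <x_n, y> -> 0, confirming weak convergence of (x_n) to 0.

7


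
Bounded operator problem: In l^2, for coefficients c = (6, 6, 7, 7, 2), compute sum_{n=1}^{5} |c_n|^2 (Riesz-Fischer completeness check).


sum |c_n|^2 = 6^2 + 6^2 + 7^2 + 7^2 + 2^2
= 36 + 36 + 49 + 49 + 4
= 174

174


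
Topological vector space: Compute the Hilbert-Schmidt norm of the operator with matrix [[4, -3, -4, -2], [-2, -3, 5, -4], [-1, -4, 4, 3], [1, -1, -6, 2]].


The Hilbert-Schmidt norm is sqrt(sum of squares of all entries).
Sum of squares = 4^2 + (-3)^2 + (-4)^2 + (-2)^2 + (-2)^2 + (-3)^2 + 5^2 + (-4)^2 + (-1)^2 + (-4)^2 + 4^2 + 3^2 + 1^2 + (-1)^2 + (-6)^2 + 2^2
= 16 + 9 + 16 + 4 + 4 + 9 + 25 + 16 + 1 + 16 + 16 + 9 + 1 + 1 + 36 + 4 = 183
||T||_HS = sqrt(183) = 13.5277

13.5277


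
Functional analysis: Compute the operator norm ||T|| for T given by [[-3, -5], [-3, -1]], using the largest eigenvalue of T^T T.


A^T A = [[18, 18], [18, 26]]
trace(A^T A) = 44, det(A^T A) = 144
discriminant = 44^2 - 4*144 = 1360
Largest eigenvalue of A^T A = (trace + sqrt(disc))/2 = 40.4391
||T|| = sqrt(40.4391) = 6.3592

6.3592


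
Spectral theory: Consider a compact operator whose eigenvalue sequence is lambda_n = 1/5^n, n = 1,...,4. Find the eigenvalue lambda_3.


The eigenvalue formula gives lambda_3 = 1/5^3
= 1/125
= 0.0080

0.0080


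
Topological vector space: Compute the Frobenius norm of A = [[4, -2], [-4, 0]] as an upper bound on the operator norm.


||A||_F^2 = sum a_ij^2
= 4^2 + (-2)^2 + (-4)^2 + 0^2
= 16 + 4 + 16 + 0 = 36
||A||_F = sqrt(36) = 6.0000

6.0000


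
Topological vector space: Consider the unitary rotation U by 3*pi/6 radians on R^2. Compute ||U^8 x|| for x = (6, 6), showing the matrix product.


U is a rotation by theta = 3*pi/6
U^8 = rotation by 8*theta = 24*pi/6 = 0*pi/6 (mod 2*pi)
cos(0*pi/6) = 1.0000, sin(0*pi/6) = 0.0000
U^8 x = (1.0000 * 6 - 0.0000 * 6, 0.0000 * 6 + 1.0000 * 6)
= (6.0000, 6.0000)
||U^8 x|| = sqrt(6.0000^2 + 6.0000^2) = sqrt(72.0000) = 8.4853

8.4853


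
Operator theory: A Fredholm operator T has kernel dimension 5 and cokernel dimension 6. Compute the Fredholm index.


The Fredholm index is defined as ind(T) = dim(ker T) - dim(coker T)
= 5 - 6
= -1

-1


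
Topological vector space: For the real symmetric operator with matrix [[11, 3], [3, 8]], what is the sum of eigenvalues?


For a self-adjoint (symmetric) matrix, the eigenvalues are real.
The sum of eigenvalues equals the trace of the matrix.
trace = 11 + 8 = 19

19


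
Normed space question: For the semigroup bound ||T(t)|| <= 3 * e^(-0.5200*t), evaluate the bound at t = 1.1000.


||T(1.1000)|| <= 3 * exp(-0.5200 * 1.1000)
= 3 * exp(-0.5720)
= 3 * 0.5644
= 1.6932

1.6932


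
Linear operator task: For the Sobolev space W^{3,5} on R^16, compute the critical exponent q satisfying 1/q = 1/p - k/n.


Using the Sobolev embedding formula: 1/q = 1/p - k/n
1/q = 1/5 - 3/16 = 1/80
q = 1/(1/80) = 80

80.0000


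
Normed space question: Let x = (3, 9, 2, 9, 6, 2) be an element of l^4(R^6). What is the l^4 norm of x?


The l^4 norm = (sum |x_i|^4)^(1/4)
Sum of 4th powers = 81 + 6561 + 16 + 6561 + 1296 + 16 = 14531
||x||_4 = (14531)^(1/4) = 10.9793

10.9793


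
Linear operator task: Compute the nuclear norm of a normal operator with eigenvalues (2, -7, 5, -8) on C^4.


For a normal operator, singular values equal |eigenvalues|.
Trace norm = sum |lambda_i| = 2 + 7 + 5 + 8
= 22

22


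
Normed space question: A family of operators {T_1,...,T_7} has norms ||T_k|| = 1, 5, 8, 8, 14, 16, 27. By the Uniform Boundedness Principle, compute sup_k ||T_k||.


By the Uniform Boundedness Principle, the supremum of norms is finite.
sup_k ||T_k|| = max(1, 5, 8, 8, 14, 16, 27) = 27

27


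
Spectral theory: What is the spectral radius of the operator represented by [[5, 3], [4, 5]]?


For a 2x2 matrix, eigenvalues satisfy lambda^2 - (trace)*lambda + det = 0
trace = 5 + 5 = 10
det = 5*5 - 3*4 = 13
discriminant = 10^2 - 4*(13) = 48
spectral radius = max |eigenvalue| = 8.4641

8.4641


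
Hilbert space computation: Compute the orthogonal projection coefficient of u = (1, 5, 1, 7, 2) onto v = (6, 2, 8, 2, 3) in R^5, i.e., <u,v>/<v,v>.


Computing <u,v> = 1*6 + 5*2 + 1*8 + 7*2 + 2*3 = 44
Computing <v,v> = 6^2 + 2^2 + 8^2 + 2^2 + 3^2 = 117
Projection coefficient = 44/117 = 0.3761

0.3761


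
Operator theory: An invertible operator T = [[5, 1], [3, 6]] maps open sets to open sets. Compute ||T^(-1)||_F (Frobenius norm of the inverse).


det(T) = 5*6 - 1*3 = 27
T^(-1) = (1/27) * [[6, -1], [-3, 5]] = [[0.2222, -0.0370], [-0.1111, 0.1852]]
||T^(-1)||_F^2 = 0.2222^2 + (-0.0370)^2 + (-0.1111)^2 + 0.1852^2 = 0.0974
||T^(-1)||_F = sqrt(0.0974) = 0.3121

0.3121


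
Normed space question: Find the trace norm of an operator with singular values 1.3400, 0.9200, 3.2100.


The nuclear norm is the sum of all singular values.
||T||_1 = 1.3400 + 0.9200 + 3.2100
= 5.4700

5.4700


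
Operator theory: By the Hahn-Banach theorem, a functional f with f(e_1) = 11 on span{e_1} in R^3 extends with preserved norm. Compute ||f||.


The norm of f is given by ||f|| = sup_{||x||=1} |f(x)|.
On span{e_1}, ||e_1|| = 1, so ||f|| = |f(e_1)| / ||e_1||
= |11| / 1 = 11.0000

11.0000


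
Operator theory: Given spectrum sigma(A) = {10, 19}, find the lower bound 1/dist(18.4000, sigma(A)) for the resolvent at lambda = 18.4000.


dist(18.4000, {10, 19}) = min(|18.4000 - 10|, |18.4000 - 19|)
= min(8.4000, 0.6000) = 0.6000
Resolvent bound = 1/0.6000 = 1.6667

1.6667


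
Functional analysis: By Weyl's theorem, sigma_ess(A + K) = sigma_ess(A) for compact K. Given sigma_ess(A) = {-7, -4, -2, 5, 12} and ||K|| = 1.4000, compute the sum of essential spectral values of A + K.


By Weyl's theorem, the essential spectrum is invariant under compact perturbations.
sigma_ess(A + K) = sigma_ess(A) = {-7, -4, -2, 5, 12}
Sum = -7 + -4 + -2 + 5 + 12 = 4

4


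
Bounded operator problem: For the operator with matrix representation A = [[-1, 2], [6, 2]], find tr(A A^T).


trace(A * A^T) = sum of squares of all entries
= (-1)^2 + 2^2 + 6^2 + 2^2
= 1 + 4 + 36 + 4
= 45

45


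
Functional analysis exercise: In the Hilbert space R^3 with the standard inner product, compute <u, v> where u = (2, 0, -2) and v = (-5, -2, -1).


Computing the standard inner product <u, v> = sum u_i * v_i
= 2*-5 + 0*-2 + -2*-1
= -10 + 0 + 2
= -8

-8


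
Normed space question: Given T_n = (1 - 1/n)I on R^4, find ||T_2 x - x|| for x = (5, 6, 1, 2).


T_2 x - x = (1 - 1/2)x - x = -x/2
||x|| = sqrt(66) = 8.1240
||T_2 x - x|| = ||x||/2 = 8.1240/2 = 4.0620

4.0620


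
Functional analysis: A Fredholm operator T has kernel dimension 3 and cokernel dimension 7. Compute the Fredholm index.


The Fredholm index is defined as ind(T) = dim(ker T) - dim(coker T)
= 3 - 7
= -4

-4


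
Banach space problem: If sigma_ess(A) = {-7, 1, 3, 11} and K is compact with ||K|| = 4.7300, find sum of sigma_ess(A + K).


By Weyl's theorem, the essential spectrum is invariant under compact perturbations.
sigma_ess(A + K) = sigma_ess(A) = {-7, 1, 3, 11}
Sum = -7 + 1 + 3 + 11 = 8

8


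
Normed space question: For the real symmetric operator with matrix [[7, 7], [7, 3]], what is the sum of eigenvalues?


For a self-adjoint (symmetric) matrix, the eigenvalues are real.
The sum of eigenvalues equals the trace of the matrix.
trace = 7 + 3 = 10

10


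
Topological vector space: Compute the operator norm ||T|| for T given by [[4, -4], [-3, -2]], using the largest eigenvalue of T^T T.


A^T A = [[25, -10], [-10, 20]]
trace(A^T A) = 45, det(A^T A) = 400
discriminant = 45^2 - 4*400 = 425
Largest eigenvalue of A^T A = (trace + sqrt(disc))/2 = 32.8078
||T|| = sqrt(32.8078) = 5.7278

5.7278


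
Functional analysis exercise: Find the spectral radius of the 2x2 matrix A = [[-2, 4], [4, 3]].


For a 2x2 matrix, eigenvalues satisfy lambda^2 - (trace)*lambda + det = 0
trace = -2 + 3 = 1
det = -2*3 - 4*4 = -22
discriminant = 1^2 - 4*(-22) = 89
spectral radius = max |eigenvalue| = 5.2170

5.2170


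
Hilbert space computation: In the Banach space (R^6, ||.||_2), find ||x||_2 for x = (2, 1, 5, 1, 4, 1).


The l^2 norm = (sum |x_i|^2)^(1/2)
Sum of 2th powers = 4 + 1 + 25 + 1 + 16 + 1 = 48
||x||_2 = (48)^(1/2) = 6.9282

6.9282


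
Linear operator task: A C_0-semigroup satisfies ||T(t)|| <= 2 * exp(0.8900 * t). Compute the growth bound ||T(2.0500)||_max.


||T(2.0500)|| <= 2 * exp(0.8900 * 2.0500)
= 2 * exp(1.8245)
= 2 * 6.1997
= 12.3994

12.3994


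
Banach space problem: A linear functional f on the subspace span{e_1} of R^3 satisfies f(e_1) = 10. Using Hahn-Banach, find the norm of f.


The norm of f is given by ||f|| = sup_{||x||=1} |f(x)|.
On span{e_1}, ||e_1|| = 1, so ||f|| = |f(e_1)| / ||e_1||
= |10| / 1 = 10.0000

10.0000


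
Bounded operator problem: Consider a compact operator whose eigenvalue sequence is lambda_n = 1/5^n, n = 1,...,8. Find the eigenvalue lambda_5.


The eigenvalue formula gives lambda_5 = 1/5^5
= 1/3125
= 3.2000e-04

3.2000e-04


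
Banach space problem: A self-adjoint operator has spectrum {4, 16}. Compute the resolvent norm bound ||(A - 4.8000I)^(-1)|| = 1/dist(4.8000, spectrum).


dist(4.8000, {4, 16}) = min(|4.8000 - 4|, |4.8000 - 16|)
= min(0.8000, 11.2000) = 0.8000
Resolvent bound = 1/0.8000 = 1.2500

1.2500


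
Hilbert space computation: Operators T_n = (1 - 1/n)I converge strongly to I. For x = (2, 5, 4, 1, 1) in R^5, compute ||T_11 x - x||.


T_11 x - x = (1 - 1/11)x - x = -x/11
||x|| = sqrt(47) = 6.8557
||T_11 x - x|| = ||x||/11 = 6.8557/11 = 0.6232

0.6232


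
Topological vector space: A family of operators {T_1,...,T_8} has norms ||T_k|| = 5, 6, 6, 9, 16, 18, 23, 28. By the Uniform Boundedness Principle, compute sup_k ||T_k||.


By the Uniform Boundedness Principle, the supremum of norms is finite.
sup_k ||T_k|| = max(5, 6, 6, 9, 16, 18, 23, 28) = 28

28


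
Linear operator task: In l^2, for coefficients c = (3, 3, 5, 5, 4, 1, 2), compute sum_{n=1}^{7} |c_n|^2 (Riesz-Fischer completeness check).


sum |c_n|^2 = 3^2 + 3^2 + 5^2 + 5^2 + 4^2 + 1^2 + 2^2
= 9 + 9 + 25 + 25 + 16 + 1 + 4
= 89

89


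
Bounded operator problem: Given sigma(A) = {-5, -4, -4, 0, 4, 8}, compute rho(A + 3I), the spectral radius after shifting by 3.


Spectrum of A + 3I = {-2, -1, -1, 3, 7, 11}
Spectral radius = max |lambda| over the shifted spectrum
= max(2, 1, 1, 3, 7, 11) = 11

11


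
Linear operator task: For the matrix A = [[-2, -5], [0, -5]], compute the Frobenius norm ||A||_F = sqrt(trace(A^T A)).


||A||_F^2 = sum a_ij^2
= (-2)^2 + (-5)^2 + 0^2 + (-5)^2
= 4 + 25 + 0 + 25 = 54
||A||_F = sqrt(54) = 7.3485

7.3485


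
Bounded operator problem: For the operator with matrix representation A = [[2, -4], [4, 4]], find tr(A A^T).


trace(A * A^T) = sum of squares of all entries
= 2^2 + (-4)^2 + 4^2 + 4^2
= 4 + 16 + 16 + 16
= 52

52


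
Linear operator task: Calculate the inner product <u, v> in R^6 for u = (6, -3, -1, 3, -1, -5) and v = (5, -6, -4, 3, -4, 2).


Computing the standard inner product <u, v> = sum u_i * v_i
= 6*5 + -3*-6 + -1*-4 + 3*3 + -1*-4 + -5*2
= 30 + 18 + 4 + 9 + 4 + -10
= 55

55


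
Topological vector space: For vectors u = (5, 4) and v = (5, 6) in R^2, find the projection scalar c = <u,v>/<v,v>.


Computing <u,v> = 5*5 + 4*6 = 49
Computing <v,v> = 5^2 + 6^2 = 61
Projection coefficient = 49/61 = 0.8033

0.8033


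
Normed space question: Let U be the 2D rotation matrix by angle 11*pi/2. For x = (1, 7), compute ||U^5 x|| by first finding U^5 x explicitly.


U is a rotation by theta = 11*pi/2
U^5 = rotation by 5*theta = 55*pi/2 = 3*pi/2 (mod 2*pi)
cos(3*pi/2) = 0.0000, sin(3*pi/2) = -1.0000
U^5 x = (0.0000 * 1 - -1.0000 * 7, -1.0000 * 1 + 0.0000 * 7)
= (7.0000, -1.0000)
||U^5 x|| = sqrt(7.0000^2 + (-1.0000)^2) = sqrt(50.0000) = 7.0711

7.0711


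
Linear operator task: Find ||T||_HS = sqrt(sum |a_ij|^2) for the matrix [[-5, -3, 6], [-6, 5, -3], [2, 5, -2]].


The Hilbert-Schmidt norm is sqrt(sum of squares of all entries).
Sum of squares = (-5)^2 + (-3)^2 + 6^2 + (-6)^2 + 5^2 + (-3)^2 + 2^2 + 5^2 + (-2)^2
= 25 + 9 + 36 + 36 + 25 + 9 + 4 + 25 + 4 = 173
||T||_HS = sqrt(173) = 13.1529

13.1529


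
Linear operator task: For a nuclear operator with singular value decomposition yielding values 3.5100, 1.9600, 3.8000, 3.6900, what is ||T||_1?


The nuclear norm is the sum of all singular values.
||T||_1 = 3.5100 + 1.9600 + 3.8000 + 3.6900
= 12.9600

12.9600


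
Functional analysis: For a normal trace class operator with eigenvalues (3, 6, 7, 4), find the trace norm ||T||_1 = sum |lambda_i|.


For a normal operator, singular values equal |eigenvalues|.
Trace norm = sum |lambda_i| = 3 + 6 + 7 + 4
= 20

20


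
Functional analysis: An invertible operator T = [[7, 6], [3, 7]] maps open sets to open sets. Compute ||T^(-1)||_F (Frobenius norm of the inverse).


det(T) = 7*7 - 6*3 = 31
T^(-1) = (1/31) * [[7, -6], [-3, 7]] = [[0.2258, -0.1935], [-0.0968, 0.2258]]
||T^(-1)||_F^2 = 0.2258^2 + (-0.1935)^2 + (-0.0968)^2 + 0.2258^2 = 0.1488
||T^(-1)||_F = sqrt(0.1488) = 0.3858

0.3858


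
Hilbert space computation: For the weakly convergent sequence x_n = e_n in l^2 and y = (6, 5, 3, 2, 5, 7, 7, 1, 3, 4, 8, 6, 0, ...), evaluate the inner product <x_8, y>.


x_8 = e_8 is the standard basis vector with 1 in position 8.
<x_8, y> = y_8 = 1
As n -> infinity, <x_n, y> -> 0, confirming weak convergence of (x_n) to 0.

1


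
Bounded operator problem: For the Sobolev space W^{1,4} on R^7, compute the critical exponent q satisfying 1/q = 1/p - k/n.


Using the Sobolev embedding formula: 1/q = 1/p - k/n
1/q = 1/4 - 1/7 = 3/28
q = 1/(3/28) = 28/3 = 9.3333

9.3333


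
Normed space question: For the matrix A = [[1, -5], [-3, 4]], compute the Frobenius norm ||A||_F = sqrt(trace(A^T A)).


||A||_F^2 = sum a_ij^2
= 1^2 + (-5)^2 + (-3)^2 + 4^2
= 1 + 25 + 9 + 16 = 51
||A||_F = sqrt(51) = 7.1414

7.1414


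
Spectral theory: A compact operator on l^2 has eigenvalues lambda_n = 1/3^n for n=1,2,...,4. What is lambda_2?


The eigenvalue formula gives lambda_2 = 1/3^2
= 1/9
= 0.1111

0.1111


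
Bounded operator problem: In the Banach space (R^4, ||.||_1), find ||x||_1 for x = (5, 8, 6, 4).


The l^1 norm equals the sum of absolute values of all components.
||x||_1 = 5 + 8 + 6 + 4
= 23

23.0000


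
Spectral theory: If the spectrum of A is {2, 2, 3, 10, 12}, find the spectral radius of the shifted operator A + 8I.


Spectrum of A + 8I = {10, 10, 11, 18, 20}
Spectral radius = max |lambda| over the shifted spectrum
= max(10, 10, 11, 18, 20) = 20

20


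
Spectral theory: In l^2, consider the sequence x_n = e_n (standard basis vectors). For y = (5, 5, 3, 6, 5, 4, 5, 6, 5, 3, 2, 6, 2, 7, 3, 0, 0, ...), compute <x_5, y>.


x_5 = e_5 is the standard basis vector with 1 in position 5.
<x_5, y> = y_5 = 5
As n -> infinity, <x_n, y> -> 0, confirming weak convergence of (x_n) to 0.

5


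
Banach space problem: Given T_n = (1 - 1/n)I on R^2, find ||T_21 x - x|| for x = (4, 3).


T_21 x - x = (1 - 1/21)x - x = -x/21
||x|| = sqrt(25) = 5.0000
||T_21 x - x|| = ||x||/21 = 5.0000/21 = 0.2381

0.2381


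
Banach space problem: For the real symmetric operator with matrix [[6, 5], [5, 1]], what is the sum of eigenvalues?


For a self-adjoint (symmetric) matrix, the eigenvalues are real.
The sum of eigenvalues equals the trace of the matrix.
trace = 6 + 1 = 7

7


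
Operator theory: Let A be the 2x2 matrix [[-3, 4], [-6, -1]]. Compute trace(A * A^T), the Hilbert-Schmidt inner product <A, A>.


trace(A * A^T) = sum of squares of all entries
= (-3)^2 + 4^2 + (-6)^2 + (-1)^2
= 9 + 16 + 36 + 1
= 62

62


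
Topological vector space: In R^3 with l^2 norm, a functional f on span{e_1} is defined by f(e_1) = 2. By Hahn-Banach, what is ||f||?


The norm of f is given by ||f|| = sup_{||x||=1} |f(x)|.
On span{e_1}, ||e_1|| = 1, so ||f|| = |f(e_1)| / ||e_1||
= |2| / 1 = 2.0000

2.0000


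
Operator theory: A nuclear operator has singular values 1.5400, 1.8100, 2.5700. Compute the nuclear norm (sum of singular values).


The nuclear norm is the sum of all singular values.
||T||_1 = 1.5400 + 1.8100 + 2.5700
= 5.9200

5.9200


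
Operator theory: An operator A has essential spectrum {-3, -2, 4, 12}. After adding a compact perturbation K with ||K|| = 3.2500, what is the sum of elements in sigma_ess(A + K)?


By Weyl's theorem, the essential spectrum is invariant under compact perturbations.
sigma_ess(A + K) = sigma_ess(A) = {-3, -2, 4, 12}
Sum = -3 + -2 + 4 + 12 = 11

11


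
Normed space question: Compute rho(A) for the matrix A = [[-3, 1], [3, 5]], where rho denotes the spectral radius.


For a 2x2 matrix, eigenvalues satisfy lambda^2 - (trace)*lambda + det = 0
trace = -3 + 5 = 2
det = -3*5 - 1*3 = -18
discriminant = 2^2 - 4*(-18) = 76
spectral radius = max |eigenvalue| = 5.3589

5.3589


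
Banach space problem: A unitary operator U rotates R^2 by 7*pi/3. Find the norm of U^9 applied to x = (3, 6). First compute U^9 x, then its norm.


U is a rotation by theta = 7*pi/3
U^9 = rotation by 9*theta = 63*pi/3 = 3*pi/3 (mod 2*pi)
cos(3*pi/3) = -1.0000, sin(3*pi/3) = 0.0000
U^9 x = (-1.0000 * 3 - 0.0000 * 6, 0.0000 * 3 + -1.0000 * 6)
= (-3.0000, -6.0000)
||U^9 x|| = sqrt((-3.0000)^2 + (-6.0000)^2) = sqrt(45.0000) = 6.7082

6.7082


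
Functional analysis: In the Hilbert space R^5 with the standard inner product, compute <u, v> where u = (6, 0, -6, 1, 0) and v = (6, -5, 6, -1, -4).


Computing the standard inner product <u, v> = sum u_i * v_i
= 6*6 + 0*-5 + -6*6 + 1*-1 + 0*-4
= 36 + 0 + -36 + -1 + 0
= -1

-1


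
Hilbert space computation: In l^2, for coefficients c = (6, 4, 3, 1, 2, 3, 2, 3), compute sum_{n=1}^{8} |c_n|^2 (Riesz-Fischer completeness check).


sum |c_n|^2 = 6^2 + 4^2 + 3^2 + 1^2 + 2^2 + 3^2 + 2^2 + 3^2
= 36 + 16 + 9 + 1 + 4 + 9 + 4 + 9
= 88

88


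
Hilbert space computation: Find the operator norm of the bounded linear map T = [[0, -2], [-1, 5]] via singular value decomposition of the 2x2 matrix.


A^T A = [[1, -5], [-5, 29]]
trace(A^T A) = 30, det(A^T A) = 4
discriminant = 30^2 - 4*4 = 884
Largest eigenvalue of A^T A = (trace + sqrt(disc))/2 = 29.8661
||T|| = sqrt(29.8661) = 5.4650

5.4650


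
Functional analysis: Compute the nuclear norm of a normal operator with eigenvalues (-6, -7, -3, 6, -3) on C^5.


For a normal operator, singular values equal |eigenvalues|.
Trace norm = sum |lambda_i| = 6 + 7 + 3 + 6 + 3
= 25

25


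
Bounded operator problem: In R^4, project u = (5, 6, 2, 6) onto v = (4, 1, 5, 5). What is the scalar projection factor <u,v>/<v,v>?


Computing <u,v> = 5*4 + 6*1 + 2*5 + 6*5 = 66
Computing <v,v> = 4^2 + 1^2 + 5^2 + 5^2 = 67
Projection coefficient = 66/67 = 0.9851

0.9851


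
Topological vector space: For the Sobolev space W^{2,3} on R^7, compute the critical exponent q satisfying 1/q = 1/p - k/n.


Using the Sobolev embedding formula: 1/q = 1/p - k/n
1/q = 1/3 - 2/7 = 1/21
q = 1/(1/21) = 21

21.0000


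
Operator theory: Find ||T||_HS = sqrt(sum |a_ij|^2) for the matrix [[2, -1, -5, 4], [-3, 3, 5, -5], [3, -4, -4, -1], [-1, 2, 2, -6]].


The Hilbert-Schmidt norm is sqrt(sum of squares of all entries).
Sum of squares = 2^2 + (-1)^2 + (-5)^2 + 4^2 + (-3)^2 + 3^2 + 5^2 + (-5)^2 + 3^2 + (-4)^2 + (-4)^2 + (-1)^2 + (-1)^2 + 2^2 + 2^2 + (-6)^2
= 4 + 1 + 25 + 16 + 9 + 9 + 25 + 25 + 9 + 16 + 16 + 1 + 1 + 4 + 4 + 36 = 201
||T||_HS = sqrt(201) = 14.1774

14.1774


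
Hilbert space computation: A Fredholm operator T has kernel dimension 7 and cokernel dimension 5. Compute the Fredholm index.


The Fredholm index is defined as ind(T) = dim(ker T) - dim(coker T)
= 7 - 5
= 2

2


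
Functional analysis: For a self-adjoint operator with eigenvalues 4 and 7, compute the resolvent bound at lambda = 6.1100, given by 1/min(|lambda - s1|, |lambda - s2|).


dist(6.1100, {4, 7}) = min(|6.1100 - 4|, |6.1100 - 7|)
= min(2.1100, 0.8900) = 0.8900
Resolvent bound = 1/0.8900 = 1.1236

1.1236


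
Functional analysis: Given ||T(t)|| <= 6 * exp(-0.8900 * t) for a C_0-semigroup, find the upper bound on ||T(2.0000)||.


||T(2.0000)|| <= 6 * exp(-0.8900 * 2.0000)
= 6 * exp(-1.7800)
= 6 * 0.1686
= 1.0118

1.0118


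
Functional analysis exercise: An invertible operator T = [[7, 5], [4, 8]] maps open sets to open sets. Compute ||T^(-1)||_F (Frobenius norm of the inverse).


det(T) = 7*8 - 5*4 = 36
T^(-1) = (1/36) * [[8, -5], [-4, 7]] = [[0.2222, -0.1389], [-0.1111, 0.1944]]
||T^(-1)||_F^2 = 0.2222^2 + (-0.1389)^2 + (-0.1111)^2 + 0.1944^2 = 0.1188
||T^(-1)||_F = sqrt(0.1188) = 0.3447

0.3447
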